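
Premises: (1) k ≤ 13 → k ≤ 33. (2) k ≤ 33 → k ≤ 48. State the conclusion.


Hypothetical syllogism: P → Q, Q → R ⊢ P → R
Premise 1: k ≤ 13 → k ≤ 33
Premise 2: k ≤ 33 → k ≤ 48
Chain the implications: the middle term (k ≤ 33) links the two.
Conclusion: If k ≤ 13, then k ≤ 48.

If k ≤ 13, then k ≤ 48.


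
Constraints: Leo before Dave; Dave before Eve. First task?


Constraints: Leo before Dave; Dave before Eve
The first task can have nothing scheduled before it, so it must never appear on the right of a 'before'.
Tasks appearing after some 'before': Dave, Eve.
The only task not in that list is Leo → it is first.

Leo


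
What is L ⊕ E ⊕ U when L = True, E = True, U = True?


L = True, E = True, U = True
Step 1: L ⊕ E = True XOR True = False
Step 2: False ⊕ U = False XOR True = True
XOR is true when an odd number of operands are true.

True


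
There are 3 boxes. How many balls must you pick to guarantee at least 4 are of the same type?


Pigeonhole: to guarantee k in one of n categories, need (k-1)×n + 1.
k = 4, n = 3
Minimum = (4-1) × 3 + 1 = 3 × 3 + 1

10


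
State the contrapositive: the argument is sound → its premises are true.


Original: If the argument is sound, then its premises are true
Contrapositive: If ¬Q, then ¬P
Negate Q: not (its premises are true)
Negate P: not (the argument is sound)

If not (its premises are true), then not (the argument is sound).


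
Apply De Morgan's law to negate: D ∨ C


De Morgan's law: ¬(P ∨ Q) ≡ ¬P ∧ ¬Q
¬(D ∨ C) = ¬D ∧ ¬C

¬D ∧ ¬C


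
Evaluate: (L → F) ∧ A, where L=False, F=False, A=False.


L = False, F = False, A = False
Expression: (L → F) ∧ A
Step 1: L → F = False → False (false only if L=True, F=False) = True
Step 2: (True) ∧ A = True AND False = False

False


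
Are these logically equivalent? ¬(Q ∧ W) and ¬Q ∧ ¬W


Expression 1: ¬(Q ∧ W)
Expression 2: ¬Q ∧ ¬W
Truth table (Q W | Expr1 Expr2):
  T T |   F     F
  T F |   T     F   ← differ
  F T |   T     F   ← differ
  F F |   T     T
Counterexample: Q=T, W=F gives Expr1 = T but Expr2 = F, so the expressions are NOT logically equivalent.

No


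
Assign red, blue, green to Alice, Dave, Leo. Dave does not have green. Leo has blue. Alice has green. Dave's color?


From clues:
  Leo → blue
  Alice → green
By elimination, Dave gets the remaining.

red


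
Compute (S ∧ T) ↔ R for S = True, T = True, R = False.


S = True, T = True, R = False
Step 1: S ∧ T = True AND True = True
Step 2: (True) ↔ R: true when both sides have same truth value.
Result: True ↔ False = False

False


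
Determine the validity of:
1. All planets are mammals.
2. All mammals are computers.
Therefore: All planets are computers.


Premise 1: All planets are mammals.
Premise 2: All mammals are computers.
Conclusion: All planets are computers.
Barbara syllogism (AAA-1): All A are B, All B are C → All A are C.
Middle term (mammals) distributed in premise 2.

Valid


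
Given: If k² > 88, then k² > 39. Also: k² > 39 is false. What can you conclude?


Modus tollens: P → Q, ¬Q ⊢ ¬P
P: k² > 88
Q: k² > 39
We have P → Q and Q is false.
By modus tollens, P must be false.

It is not the case that k² > 88


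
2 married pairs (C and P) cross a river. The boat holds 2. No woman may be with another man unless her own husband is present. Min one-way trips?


Label couples C and P.
1. WC+WP → (far: WC,WP; near: HC,HP)
2. WC ←   (far: WP; near: HC,HP,WC)
3. HC+HP → (far: HC,HP,WP; near: WC)
4. HC ←   (far: HP,WP; near: HC,WC)  — HC returns, since WC is alone on near bank
5. HC+WC → (far: all four; near: empty)
Every state respects the constraint.
Minimum trips = 5

5


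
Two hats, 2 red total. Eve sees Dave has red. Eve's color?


Total red = 2, Dave = red
Red accounted for: 1
Remaining for Eve: 1
Eve's hat is red.

red


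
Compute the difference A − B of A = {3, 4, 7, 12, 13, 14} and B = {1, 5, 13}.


A = {3, 4, 7, 12, 13, 14}
B = {1, 5, 13}
Operation: difference A − B
In A but not B: 3, 4, 7, 12, 14

{3, 4, 7, 12, 14}


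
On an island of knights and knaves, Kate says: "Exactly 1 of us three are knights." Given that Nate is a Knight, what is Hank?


Kate claims exactly 1 knights among Kate, Nate, Hank.
Given: Nate is a Knight.

Case 1: Kate is a Knight (tells truth)
  Then exactly 1 of the three are knights.
  Counting Kate, Nate: 2 knight(s) so far. Need -1 more → impossible.
Case 2: Kate is a Knave (lies)
  Then the count is NOT 1.
  If Hank = Knave, count = 1 = 1 → claim would be true, contradicts lie.
  If Hank = Knight, count = 2 ≠ 1 → lie confirmed ✓

Hank is a Knight.

Knight


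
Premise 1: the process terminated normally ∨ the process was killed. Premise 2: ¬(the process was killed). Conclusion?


Disjunctive syllogism: P ∨ Q, ¬P ⊢ Q
Disjunction: the process terminated normally ∨ the process was killed
We know it is not the case that the process was killed.
By disjunctive syllogism, the other disjunct must be true.

The process terminated normally


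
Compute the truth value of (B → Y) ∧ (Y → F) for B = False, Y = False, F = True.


B = False, Y = False, F = True
Step 1: B → Y is false only when B=True and Y=False. Result: True
Step 2: Y → F is false only when Y=True and F=False. Result: True
Step 3: True ∧ True = True

True


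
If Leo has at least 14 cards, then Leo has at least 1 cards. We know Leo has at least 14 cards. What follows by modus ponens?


Modus ponens: P → Q, P ⊢ Q
P: Leo has at least 14 cards
Q: Leo has at least 1 cards
We have P → Q and P is true.
By modus ponens, Q must be true.

Leo has at least 1 cards


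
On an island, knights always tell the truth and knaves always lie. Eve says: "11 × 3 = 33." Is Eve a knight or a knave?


Statement: "11 × 3 = 33."
Actual: 11 × 3 = 33
Claimed: 33
Statement is TRUE → Eve tells the truth → Knight

Knight


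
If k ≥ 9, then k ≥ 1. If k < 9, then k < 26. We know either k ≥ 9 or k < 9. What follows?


Constructive dilemma: (P → Q) ∧ (R → S), P ∨ R ⊢ Q ∨ S
Premise 1: k ≥ 9 → k ≥ 1
Premise 2: k < 9 → k < 26
Premise 3: k ≥ 9 ∨ k < 9
Case 1: Assuming k ≥ 9, then by Premise 1, k ≥ 1.
Case 2: Assuming k < 9, then by Premise 2, k < 26.
Since one of k ≥ 9 or k < 9 must hold, we get k ≥ 1 or k < 26.

k ≥ 1 or k < 26.


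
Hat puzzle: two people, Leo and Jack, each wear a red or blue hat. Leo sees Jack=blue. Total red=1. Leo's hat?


Total red = 1, Jack = blue
Red accounted for: 0
Remaining for Leo: 1
Leo's hat is red.

red


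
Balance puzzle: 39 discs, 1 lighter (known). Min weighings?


Each weighing has 3 outcomes (left heavy / balance / right heavy), so k weighings distinguish at most 3^k cases; splitting into three near-equal groups achieves this.
Need 3^k ≥ 39: 3^3 = 27 < 39 ≤ 3^4 = 81
k = ⌈log₃(39)⌉ = 4

4


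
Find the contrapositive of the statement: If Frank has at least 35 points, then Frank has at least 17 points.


Original: If Frank has at least 35 points, then Frank has at least 17 points
Contrapositive: If ¬Q, then ¬P
Negate Q: not (Frank has at least 17 points)
Negate P: not (Frank has at least 35 points)

If not (Frank has at least 17 points), then not (Frank has at least 35 points).


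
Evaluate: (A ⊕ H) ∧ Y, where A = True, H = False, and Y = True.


A = True, H = False, Y = True
Step 1: A ⊕ H = True XOR False = True
Step 2: True ∧ Y = True AND True = True
XOR true when exactly one of A,H is true; then AND with Y.

True


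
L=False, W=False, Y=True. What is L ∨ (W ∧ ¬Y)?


L = False, W = False, Y = True
Expression: L ∨ (W ∧ ¬Y)
Step 1: ¬Y = NOT True = False
Step 2: W ∧ ¬Y = False AND False = False
Step 3: L ∨ (False) = False OR False = False

False


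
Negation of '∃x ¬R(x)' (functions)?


Original: ∃x ¬R(x)
Rule: ¬∀→∃, ¬∃→∀, negate predicate.
Negation: ∀x R(x)

∀x R(x)


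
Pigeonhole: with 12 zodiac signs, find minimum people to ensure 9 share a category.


Pigeonhole: to guarantee k in one of n categories, need (k-1)×n + 1.
k = 9, n = 12
Minimum = (9-1) × 12 + 1 = 8 × 12 + 1

97


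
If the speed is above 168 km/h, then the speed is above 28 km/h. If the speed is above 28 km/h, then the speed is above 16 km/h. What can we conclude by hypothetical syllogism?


Hypothetical syllogism: P → Q, Q → R ⊢ P → R
Premise 1: the speed is above 168 km/h → the speed is above 28 km/h
Premise 2: the speed is above 28 km/h → the speed is above 16 km/h
Chain the implications: the middle term (the speed is above 28 km/h) links the two.
Conclusion: If the speed is above 168 km/h, then the speed is above 16 km/h.

If the speed is above 168 km/h, then the speed is above 16 km/h.


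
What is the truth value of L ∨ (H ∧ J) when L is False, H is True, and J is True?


L = False, H = True, J = True
Step 1: H ∧ J = True AND True = True
Step 2: L ∨ True = False OR True = True
AND evaluated first (higher precedence); then OR applied.

True


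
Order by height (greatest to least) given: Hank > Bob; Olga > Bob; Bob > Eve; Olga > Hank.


Constraints: Hank > Bob; Olga > Bob; Bob > Eve; Olga > Hank
Method: at each step, the next-highest is the one remaining person who never appears on the smaller side of a constraint between remaining people.
  Step 1: remaining {Olga, Hank, Eve, Bob}; on the smaller side: {Hank, Eve, Bob} → Olga is next (Olga > Bob; Olga > Hank).
  Step 2: remaining {Hank, Eve, Bob}; on the smaller side: {Eve, Bob} → Hank is next (Hank > Bob).
  Step 3: remaining {Eve, Bob}; on the smaller side: {Eve} → Bob is next (Bob > Eve).
  Step 4: only Eve remains → lowest.
Final ranking (highest to lowest):

Olga > Hank > Bob > Eve


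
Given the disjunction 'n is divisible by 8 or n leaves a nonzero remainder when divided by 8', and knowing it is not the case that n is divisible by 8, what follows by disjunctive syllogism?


Disjunctive syllogism: P ∨ Q, ¬P ⊢ Q
Disjunction: n is divisible by 8 ∨ n leaves a nonzero remainder when divided by 8
We know it is not the case that n is divisible by 8.
By disjunctive syllogism, the other disjunct must be true.

n leaves a nonzero remainder when divided by 8


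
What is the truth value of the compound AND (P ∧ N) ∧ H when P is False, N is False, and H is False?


P = False, N = False, H = False
Step 1: P ∧ N = False AND False = False
Step 2: False ∧ H = False AND False = False
AND is true only when ALL operands are true.

False


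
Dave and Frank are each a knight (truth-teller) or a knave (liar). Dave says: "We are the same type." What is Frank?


Dave says: "We are the same type."
Case 1: Dave is a Knight (truth-teller)
  Statement is true → they ARE the same → Frank is also a Knight
Case 2: Dave is a Knave (liar)
  Statement is false → they are NOT the same → Frank is a Knight
In both cases, Frank is a Knight.

Knight


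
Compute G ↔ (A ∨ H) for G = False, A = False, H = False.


G = False, A = False, H = False
Step 1: A ∨ H = False OR False = False
Step 2: G ↔ (False): true when both sides have same truth value.
Result: False ↔ False = True

True


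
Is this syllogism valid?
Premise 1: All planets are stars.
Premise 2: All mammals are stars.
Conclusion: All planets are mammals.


Premise 1: All planets are stars.
Premise 2: All mammals are stars.
Conclusion: All planets are mammals.
Fallacy: undistributed middle. stars is predicate in both.
Counterexample: planets and mammals could be disjoint subsets of stars.

Invalid


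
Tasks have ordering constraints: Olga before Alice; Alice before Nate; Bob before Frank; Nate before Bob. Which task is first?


Constraints: Olga before Alice; Alice before Nate; Bob before Frank; Nate before Bob
The first task can have nothing scheduled before it, so it must never appear on the right of a 'before'.
Tasks appearing after some 'before': Alice, Nate, Frank, Bob.
The only task not in that list is Olga → it is first.

Olga


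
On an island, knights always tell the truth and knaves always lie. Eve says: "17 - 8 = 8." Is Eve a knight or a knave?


Statement: "17 - 8 = 8."
Actual: 17 - 8 = 9
Claimed: 8
Statement is FALSE → Eve lies → Knave

Knave


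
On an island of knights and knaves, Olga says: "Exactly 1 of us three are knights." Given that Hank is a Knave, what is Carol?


Olga claims exactly 1 knights among Olga, Hank, Carol.
Given: Hank is a Knave.

Case 1: Olga is a Knight (tells truth)
  Then exactly 1 of the three are knights.
  Counting Olga, Hank: 1 knight(s) so far. Need 0 more → Carol = Knave.
Case 2: Olga is a Knave (lies)
  Then the count is NOT 1.
  If Carol = Knight, count = 1 = 1 → claim would be true, contradicts lie.
  If Carol = Knave, count = 0 ≠ 1 → lie confirmed ✓

Carol is a Knave.

Knave


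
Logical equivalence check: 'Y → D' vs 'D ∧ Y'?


Expression 1: Y → D
Expression 2: D ∧ Y
Truth table (Y D | Expr1 Expr2):
  T T |   T     T
  T F |   F     F
  F T |   T     F   ← differ
  F F |   T     F   ← differ
Counterexample: Y=F, D=T gives Expr1 = T but Expr2 = F, so the expressions are NOT logically equivalent.

No


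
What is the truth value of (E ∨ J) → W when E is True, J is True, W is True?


E = True, J = True, W = True
Step 1: E ∨ J = True OR True = True
Step 2: (True) → W: false only when antecedent=True and W=False.
Result: True

True


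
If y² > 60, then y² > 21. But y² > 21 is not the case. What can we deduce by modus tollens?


Modus tollens: P → Q, ¬Q ⊢ ¬P
P: y² > 60
Q: y² > 21
We have P → Q and Q is false.
By modus tollens, P must be false.

It is not the case that y² > 60


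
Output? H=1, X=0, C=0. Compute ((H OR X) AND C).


H OR X = 1|0 = 1
1 AND 0 = 0

0


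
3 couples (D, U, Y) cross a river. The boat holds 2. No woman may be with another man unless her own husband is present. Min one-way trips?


Label couples D, U, Y (H = husband, W = wife).
Counting alone: 6 people, the boat carries 2 and someone must bring it back, so each round trip nets at most +1 on the far side until the last crossing → at least 9 trips. The jealousy constraint makes 9 impossible; the shortest valid schedule has 11:
1. WD+WU →  (far: WD,WU; near: HD,HU,HY,WY)
2. WD ←       (far: WU; near: HD,HU,HY,WD,WY)
3. WD+WY →  (far: WD,WU,WY; near: HD,HU,HY)
4. WD ←       (far: WU,WY; near: HD,HU,HY,WD)
5. HU+HY →  (far: HU,WU,HY,WY; near: HD,WD)
6. HU+WU ←  (far: HY,WY; near: HD,WD,HU,WU)
7. HD+HU →  (far: HD,HU,HY,WY; near: WD,WU)
8. WY ←       (far: HD,HU,HY; near: WD,WU,WY)
9. WD+WU →  (far: HD,WD,HU,WU,HY; near: WY)
10. HY ←      (far: HD,WD,HU,WU; near: HY,WY)
11. HY+WY → (far: all six; near: empty)
In every state each wife is either with her husband or with no other man.
Minimum trips = 11

11


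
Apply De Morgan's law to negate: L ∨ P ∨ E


De Morgan's law: ¬(P ∨ Q ∨ R) ≡ ¬P ∧ ¬Q ∧ ¬R
¬(L ∨ P ∨ E) = ¬L ∧ ¬P ∧ ¬E

¬L ∧ ¬P ∧ ¬E


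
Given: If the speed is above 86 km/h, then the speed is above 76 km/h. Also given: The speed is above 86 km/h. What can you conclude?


Modus ponens: P → Q, P ⊢ Q
P: the speed is above 86 km/h
Q: the speed is above 76 km/h
We have P → Q and P is true.
By modus ponens, Q must be true.

The speed is above 76 km/h


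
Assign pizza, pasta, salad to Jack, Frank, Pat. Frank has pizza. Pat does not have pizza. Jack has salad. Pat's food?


From clues:
  Frank → pizza
  Jack → salad
By elimination, Pat gets the remaining.

pasta


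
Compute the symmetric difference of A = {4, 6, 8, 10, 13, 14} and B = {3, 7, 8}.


A = {4, 6, 8, 10, 13, 14}
B = {3, 7, 8}
Operation: symmetric difference
In A only: [4, 6, 10, 13, 14], in B only: [3, 7]

{3, 4, 6, 7, 10, 13, 14}


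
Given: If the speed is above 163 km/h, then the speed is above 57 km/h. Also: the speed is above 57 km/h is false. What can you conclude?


Modus tollens: P → Q, ¬Q ⊢ ¬P
P: the speed is above 163 km/h
Q: the speed is above 57 km/h
We have P → Q and Q is false.
By modus tollens, P must be false.

It is not the case that the speed is above 163 km/h


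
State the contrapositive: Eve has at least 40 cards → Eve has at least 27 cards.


Original: If Eve has at least 40 cards, then Eve has at least 27 cards
Contrapositive: If ¬Q, then ¬P
Negate Q: not (Eve has at least 27 cards)
Negate P: not (Eve has at least 40 cards)

If not (Eve has at least 27 cards), then not (Eve has at least 40 cards).


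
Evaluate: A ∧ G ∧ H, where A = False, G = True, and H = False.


A = False, G = True, H = False
Step 1: A ∧ G = False AND True = False
Step 2: (False) ∧ H = (False) AND False = False
AND is true only when ALL operands are true.

False


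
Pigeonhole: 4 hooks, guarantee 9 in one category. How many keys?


Pigeonhole: to guarantee k in one of n categories, need (k-1)×n + 1.
k = 9, n = 4
Minimum = (9-1) × 4 + 1 = 8 × 4 + 1

33


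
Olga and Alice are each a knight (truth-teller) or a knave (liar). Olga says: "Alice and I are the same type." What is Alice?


Olga says: "Alice and I are the same type."
Case 1: Olga is a Knight (truth-teller)
  Statement is true → they ARE the same → Alice is also a Knight
Case 2: Olga is a Knave (liar)
  Statement is false → they are NOT the same → Alice is a Knight
In both cases, Alice is a Knight.

Knight


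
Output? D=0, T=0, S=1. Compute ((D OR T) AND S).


D OR T = 0|0 = 0
0 AND 1 = 0

0


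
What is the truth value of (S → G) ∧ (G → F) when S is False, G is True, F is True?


S = False, G = True, F = True
Step 1: S → G is false only when S=True and G=False. Result: True
Step 2: G → F is false only when G=True and F=False. Result: True
Step 3: True ∧ True = True

True


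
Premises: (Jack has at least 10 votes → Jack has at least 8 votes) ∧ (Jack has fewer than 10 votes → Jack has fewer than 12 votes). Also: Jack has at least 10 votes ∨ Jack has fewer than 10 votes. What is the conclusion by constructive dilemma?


Constructive dilemma: (P → Q) ∧ (R → S), P ∨ R ⊢ Q ∨ S
Premise 1: Jack has at least 10 votes → Jack has at least 8 votes
Premise 2: Jack has fewer than 10 votes → Jack has fewer than 12 votes
Premise 3: Jack has at least 10 votes ∨ Jack has fewer than 10 votes
Case 1: Assuming Jack has at least 10 votes, then by Premise 1, Jack has at least 8 votes.
Case 2: Assuming Jack has fewer than 10 votes, then by Premise 2, Jack has fewer than 12 votes.
Since one of Jack has at least 10 votes or Jack has fewer than 10 votes must hold, we get Jack has at least 8 votes or Jack has fewer than 12 votes.

Jack has at least 8 votes or Jack has fewer than 12 votes.


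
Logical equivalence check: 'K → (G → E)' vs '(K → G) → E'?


Expression 1: K → (G → E)
Expression 2: (K → G) → E
Truth table (K G E | Expr1 Expr2):
  T T T |   T     T
  T T F |   F     F
  T F T |   T     T
  T F F |   T     T
  F T T |   T     T
  F T F |   T     F   ← differ
  F F T |   T     T
  F F F |   T     F   ← differ
Counterexample: K=F, G=T, E=F gives Expr1 = T but Expr2 = F, so the expressions are NOT logically equivalent.

No


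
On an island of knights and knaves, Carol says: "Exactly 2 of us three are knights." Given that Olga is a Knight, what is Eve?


Carol claims exactly 2 knights among Carol, Olga, Eve.
Given: Olga is a Knight.

Case 1: Carol is a Knight (tells truth)
  Then exactly 2 of the three are knights.
  Counting Carol, Olga: 2 knight(s) so far. Need 0 more → Eve = Knave.
Case 2: Carol is a Knave (lies)
  Then the count is NOT 2.
  If Eve = Knight, count = 2 = 2 → claim would be true, contradicts lie.
  If Eve = Knave, count = 1 ≠ 2 → lie confirmed ✓

Eve is a Knave.

Knave


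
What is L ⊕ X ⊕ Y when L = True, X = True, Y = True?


L = True, X = True, Y = True
Step 1: L ⊕ X = True XOR True = False
Step 2: False ⊕ Y = False XOR True = True
XOR is true when an odd number of operands are true.

True


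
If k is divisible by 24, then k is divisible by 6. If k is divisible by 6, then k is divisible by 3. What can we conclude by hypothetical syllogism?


Hypothetical syllogism: P → Q, Q → R ⊢ P → R
Premise 1: k is divisible by 24 → k is divisible by 6
Premise 2: k is divisible by 6 → k is divisible by 3
Chain the implications: the middle term (k is divisible by 6) links the two.
Conclusion: If k is divisible by 24, then k is divisible by 3.

If k is divisible by 24, then k is divisible by 3.


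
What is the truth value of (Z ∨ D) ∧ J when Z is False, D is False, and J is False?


Z = False, D = False, J = False
Step 1: Z ∨ D = False OR False = False
Step 2: False ∧ J = False AND False = False
OR is true when at least one operand is true; AND requires both.

False


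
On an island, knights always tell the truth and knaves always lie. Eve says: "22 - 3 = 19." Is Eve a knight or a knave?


Statement: "22 - 3 = 19."
Actual: 22 - 3 = 19
Claimed: 19
Statement is TRUE → Eve tells the truth → Knight

Knight


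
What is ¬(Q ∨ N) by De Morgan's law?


De Morgan's law: ¬(P ∨ Q) ≡ ¬P ∧ ¬Q
¬(Q ∨ N) = ¬Q ∧ ¬N

¬Q ∧ ¬N


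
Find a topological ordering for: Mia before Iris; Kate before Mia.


Constraints: Mia before Iris; Kate before Mia
Method: repeatedly schedule the remaining task that has no remaining task required before it.
  Step 1: remaining {Kate, Iris, Mia}; every task except Kate still has a predecessor pending → schedule Kate.
  Step 2: remaining {Iris, Mia}; every task except Mia still has a predecessor pending → schedule Mia.
  Step 3: only Iris remains → schedule Iris.
Resulting order:

Kate → Mia → Iris


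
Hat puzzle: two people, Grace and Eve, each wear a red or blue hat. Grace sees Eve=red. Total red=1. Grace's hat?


Total red = 1, Eve = red
Red accounted for: 1
Remaining for Grace: 0
Grace's hat is blue.

blue


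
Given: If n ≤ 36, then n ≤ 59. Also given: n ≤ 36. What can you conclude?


Modus ponens: P → Q, P ⊢ Q
P: n ≤ 36
Q: n ≤ 59
We have P → Q and P is true.
By modus ponens, Q must be true.

n ≤ 59


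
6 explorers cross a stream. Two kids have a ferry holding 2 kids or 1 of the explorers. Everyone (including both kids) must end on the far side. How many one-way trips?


Per crossing of one of the explorers: kids→, one←, one of the explorers→, one← = 4 trips
6 × 4 = 24, + 1 final kids→ = 25
Minimum trips = 25

25


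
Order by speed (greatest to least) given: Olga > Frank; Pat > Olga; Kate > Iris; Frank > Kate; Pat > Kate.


Constraints: Olga > Frank; Pat > Olga; Kate > Iris; Frank > Kate; Pat > Kate
Method: at each step, the next-highest is the one remaining person who never appears on the smaller side of a constraint between remaining people.
  Step 1: remaining {Kate, Iris, Frank, Olga, Pat}; on the smaller side: {Kate, Iris, Frank, Olga} → Pat is next (Pat > Olga; Pat > Kate).
  Step 2: remaining {Kate, Iris, Frank, Olga}; on the smaller side: {Kate, Iris, Frank} → Olga is next (Olga > Frank).
  Step 3: remaining {Kate, Iris, Frank}; on the smaller side: {Kate, Iris} → Frank is next (Frank > Kate).
  Step 4: remaining {Kate, Iris}; on the smaller side: {Iris} → Kate is next (Kate > Iris).
  Step 5: only Iris remains → lowest.
Final ranking (highest to lowest):

Pat > Olga > Frank > Kate > Iris


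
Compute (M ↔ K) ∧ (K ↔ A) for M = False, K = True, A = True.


M = False, K = True, A = True
Step 1: M ↔ K is true when M and K have the same value. Result: False
Step 2: K ↔ A is true when K and A have the same value. Result: True
Step 3: False ∧ True = False

False


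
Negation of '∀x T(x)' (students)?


Original: ∀x T(x)
Rule: ¬∀→∃, ¬∃→∀, negate predicate.
Negation: ∃x ¬T(x)

∃x ¬T(x)


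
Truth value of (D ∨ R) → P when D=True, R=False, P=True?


D = True, R = False, P = True
Expression: (D ∨ R) → P
Step 1: D ∨ R = True OR False = True
Step 2: (True) → P = True → True (false only if antecedent True and consequent False) = True

True


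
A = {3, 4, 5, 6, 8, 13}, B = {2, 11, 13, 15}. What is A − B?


A = {3, 4, 5, 6, 8, 13}
B = {2, 11, 13, 15}
Operation: difference A − B
In A but not B: 3, 4, 5, 6, 8

{3, 4, 5, 6, 8}


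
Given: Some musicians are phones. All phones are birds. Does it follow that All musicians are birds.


Premise 1: Some musicians are phones.
Premise 2: All phones are birds.
Conclusion: All musicians are birds.
Fallacy: illicit minor. The minor term (musicians) is distributed in the conclusion ('All musicians ...') but undistributed in its premise ('Some musicians are phones' doesn't cover all musicians).
Only 'Some musicians are birds' follows, not 'All'.

Invalid


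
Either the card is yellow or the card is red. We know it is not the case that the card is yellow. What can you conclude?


Disjunctive syllogism: P ∨ Q, ¬P ⊢ Q
Disjunction: the card is yellow ∨ the card is red
We know it is not the case that the card is yellow.
By disjunctive syllogism, the other disjunct must be true.

The card is red


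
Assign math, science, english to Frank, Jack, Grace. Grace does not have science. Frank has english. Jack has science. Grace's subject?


From clues:
  Frank → english
  Jack → science
By elimination, Grace gets the remaining.

math


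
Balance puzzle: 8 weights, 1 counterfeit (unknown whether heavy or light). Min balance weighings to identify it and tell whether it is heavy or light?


Let n = 8. 16 possibilities (n weights × lighter/heavier); each weighing has 3 outcomes.
Bound for k weighings: say the first weighing puts j weights on each pan. If it tips, the 2j weighed weights remain suspects (each with a known direction) and k-1 weighings give 3^(k-1) outcomes; 3^(k-1) is odd, so 2j ≤ 3^(k-1) - 1. If it balances, the n - 2j unweighed weights remain with direction unknown: 2(n - 2j) ≤ 3^(k-1) - 1 by the same parity argument. Adding, n ≤ (3^(k-1) - 1) + (3^(k-1) - 1)/2 = (3^k - 3)/2, and the classical three-group strategy achieves this (3 weights in 2 weighings, 12 in 3, 39 in 4, 120 in 5).
So we need the smallest k with (3^k - 3)/2 ≥ 8.
k = 2: (3^2 - 3)/2 = 3 < 8 ✗
k = 3: (3^3 - 3)/2 = 12 ≥ 8 ✓

3


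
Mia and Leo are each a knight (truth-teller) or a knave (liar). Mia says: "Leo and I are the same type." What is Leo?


Mia says: "Leo and I are the same type."
Case 1: Mia is a Knight (truth-teller)
  Statement is true → they ARE the same → Leo is also a Knight
Case 2: Mia is a Knave (liar)
  Statement is false → they are NOT the same → Leo is a Knight
In both cases, Leo is a Knight.

Knight


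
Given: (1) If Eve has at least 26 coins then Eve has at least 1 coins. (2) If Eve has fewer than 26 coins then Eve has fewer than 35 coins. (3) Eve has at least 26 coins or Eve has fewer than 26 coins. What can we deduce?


Constructive dilemma: (P → Q) ∧ (R → S), P ∨ R ⊢ Q ∨ S
Premise 1: Eve has at least 26 coins → Eve has at least 1 coins
Premise 2: Eve has fewer than 26 coins → Eve has fewer than 35 coins
Premise 3: Eve has at least 26 coins ∨ Eve has fewer than 26 coins
Case 1: Assuming Eve has at least 26 coins, then by Premise 1, Eve has at least 1 coins.
Case 2: Assuming Eve has fewer than 26 coins, then by Premise 2, Eve has fewer than 35 coins.
Since one of Eve has at least 26 coins or Eve has fewer than 26 coins must hold, we get Eve has at least 1 coins or Eve has fewer than 35 coins.

Eve has at least 1 coins or Eve has fewer than 35 coins.


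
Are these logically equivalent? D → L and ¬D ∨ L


Expression 1: D → L
Expression 2: ¬D ∨ L
Truth table (D L | Expr1 Expr2):
  T T |   T     T
  T F |   F     F
  F T |   T     T
  F F |   T     T
All 4 rows agree, so the expressions are logically equivalent.

Yes


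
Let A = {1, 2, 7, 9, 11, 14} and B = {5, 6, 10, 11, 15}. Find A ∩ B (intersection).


A = {1, 2, 7, 9, 11, 14}
B = {5, 6, 10, 11, 15}
Operation: intersection
Elements in both: 11

{11}


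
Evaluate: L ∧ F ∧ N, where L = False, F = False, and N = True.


L = False, F = False, N = True
Step 1: L ∧ F = False AND False = False
Step 2: (False) ∧ N = (False) AND True = False
AND is true only when ALL operands are true.

False


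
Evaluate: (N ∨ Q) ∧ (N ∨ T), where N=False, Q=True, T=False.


N = False, Q = True, T = False
Expression: (N ∨ Q) ∧ (N ∨ T)
Step 1: N ∨ Q = False OR True = True
Step 2: N ∨ T = False OR False = False
Step 3: (True) ∧ (False) = True AND False = False

False


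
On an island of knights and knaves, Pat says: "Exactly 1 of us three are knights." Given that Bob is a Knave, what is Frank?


Pat claims exactly 1 knights among Pat, Bob, Frank.
Given: Bob is a Knave.

Case 1: Pat is a Knight (tells truth)
  Then exactly 1 of the three are knights.
  Counting Pat, Bob: 1 knight(s) so far. Need 0 more → Frank = Knave.
Case 2: Pat is a Knave (lies)
  Then the count is NOT 1.
  If Frank = Knight, count = 1 = 1 → claim would be true, contradicts lie.
  If Frank = Knave, count = 0 ≠ 1 → lie confirmed ✓

Frank is a Knave.

Knave


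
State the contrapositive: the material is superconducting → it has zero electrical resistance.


Original: If the material is superconducting, then it has zero electrical resistance
Contrapositive: If ¬Q, then ¬P
Negate Q: not (it has zero electrical resistance)
Negate P: not (the material is superconducting)

If not (it has zero electrical resistance), then not (the material is superconducting).


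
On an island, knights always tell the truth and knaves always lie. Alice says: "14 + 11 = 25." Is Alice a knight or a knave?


Statement: "14 + 11 = 25."
Actual: 14 + 11 = 25
Claimed: 25
Statement is TRUE → Alice tells the truth → Knight

Knight


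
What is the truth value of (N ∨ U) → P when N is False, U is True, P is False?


N = False, U = True, P = False
Step 1: N ∨ U = False OR True = True
Step 2: (True) → P: false only when antecedent=True and P=False.
Result: False

False


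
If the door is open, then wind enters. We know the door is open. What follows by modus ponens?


Modus ponens: P → Q, P ⊢ Q
P: the door is open
Q: wind enters
We have P → Q and P is true.
By modus ponens, Q must be true.

Wind enters


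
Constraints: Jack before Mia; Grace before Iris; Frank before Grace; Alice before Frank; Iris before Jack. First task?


Constraints: Jack before Mia; Grace before Iris; Frank before Grace; Alice before Frank; Iris before Jack
The first task can have nothing scheduled before it, so it must never appear on the right of a 'before'.
Tasks appearing after some 'before': Mia, Iris, Grace, Frank, Jack.
The only task not in that list is Alice → it is first.

Alice


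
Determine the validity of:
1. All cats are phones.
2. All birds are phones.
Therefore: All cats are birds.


Premise 1: All cats are phones.
Premise 2: All birds are phones.
Conclusion: All cats are birds.
Fallacy: undistributed middle. phones is predicate in both.
Counterexample: cats and birds could be disjoint subsets of phones.

Invalid


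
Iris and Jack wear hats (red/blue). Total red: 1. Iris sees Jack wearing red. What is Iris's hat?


Total red = 1, Jack = red
Red accounted for: 1
Remaining for Iris: 0
Iris's hat is blue.

blue


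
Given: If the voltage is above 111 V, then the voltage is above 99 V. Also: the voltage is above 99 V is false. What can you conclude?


Modus tollens: P → Q, ¬Q ⊢ ¬P
P: the voltage is above 111 V
Q: the voltage is above 99 V
We have P → Q and Q is false.
By modus tollens, P must be false.

It is not the case that the voltage is above 111 V


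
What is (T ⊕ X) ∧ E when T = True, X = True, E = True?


T = True, X = True, E = True
Step 1: T ⊕ X = True XOR True = False
Step 2: False ∧ E = False AND True = False
XOR true when exactly one of T,X is true; then AND with E.

False


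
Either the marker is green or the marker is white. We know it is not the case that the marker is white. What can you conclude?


Disjunctive syllogism: P ∨ Q, ¬P ⊢ Q
Disjunction: the marker is green ∨ the marker is white
We know it is not the case that the marker is white.
By disjunctive syllogism, the other disjunct must be true.

The marker is green


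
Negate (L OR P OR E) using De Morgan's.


De Morgan's law: ¬(P ∨ Q ∨ R) ≡ ¬P ∧ ¬Q ∧ ¬R
¬(L ∨ P ∨ E) = ¬L ∧ ¬P ∧ ¬E

¬L ∧ ¬P ∧ ¬E


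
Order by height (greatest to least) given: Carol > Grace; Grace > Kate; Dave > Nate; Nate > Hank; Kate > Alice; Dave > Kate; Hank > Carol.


Constraints: Carol > Grace; Grace > Kate; Dave > Nate; Nate > Hank; Kate > Alice; Dave > Kate; Hank > Carol
Method: at each step, the next-highest is the one remaining person who never appears on the smaller side of a constraint between remaining people.
  Step 1: remaining {Hank, Kate, Nate, Dave, Grace, Carol, Alice}; on the smaller side: {Hank, Kate, Nate, Grace, Carol, Alice} → Dave is next (Dave > Nate; Dave > Kate).
  Step 2: remaining {Hank, Kate, Nate, Grace, Carol, Alice}; on the smaller side: {Hank, Kate, Grace, Carol, Alice} → Nate is next (Nate > Hank).
  Step 3: remaining {Hank, Kate, Grace, Carol, Alice}; on the smaller side: {Kate, Grace, Carol, Alice} → Hank is next (Hank > Carol).
  Step 4: remaining {Kate, Grace, Carol, Alice}; on the smaller side: {Kate, Grace, Alice} → Carol is next (Carol > Grace).
  Step 5: remaining {Kate, Grace, Alice}; on the smaller side: {Kate, Alice} → Grace is next (Grace > Kate).
  Step 6: remaining {Kate, Alice}; on the smaller side: {Alice} → Kate is next (Kate > Alice).
  Step 7: only Alice remains → lowest.
Final ranking (highest to lowest):

Dave > Nate > Hank > Carol > Grace > Kate > Alice


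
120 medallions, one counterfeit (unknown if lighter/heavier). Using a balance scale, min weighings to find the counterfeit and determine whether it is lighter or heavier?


Let n = 120. 240 possibilities (n medallions × lighter/heavier); each weighing has 3 outcomes.
Bound for k weighings: say the first weighing puts j medallions on each pan. If it tips, the 2j weighed medallions remain suspects (each with a known direction) and k-1 weighings give 3^(k-1) outcomes; 3^(k-1) is odd, so 2j ≤ 3^(k-1) - 1. If it balances, the n - 2j unweighed medallions remain with direction unknown: 2(n - 2j) ≤ 3^(k-1) - 1 by the same parity argument. Adding, n ≤ (3^(k-1) - 1) + (3^(k-1) - 1)/2 = (3^k - 3)/2, and the classical three-group strategy achieves this (3 medallions in 2 weighings, 12 in 3, 39 in 4, 120 in 5).
So we need the smallest k with (3^k - 3)/2 ≥ 120.
k = 4: (3^4 - 3)/2 = 39 < 120 ✗
k = 5: (3^5 - 3)/2 = 120 ≥ 120 ✓

5


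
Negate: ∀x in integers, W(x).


Original: ∀x W(x)
Rule: ¬∀→∃, ¬∃→∀, negate predicate.
Negation: ∃x ¬W(x)

∃x ¬W(x)


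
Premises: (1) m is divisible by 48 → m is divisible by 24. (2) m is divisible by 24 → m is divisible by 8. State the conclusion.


Hypothetical syllogism: P → Q, Q → R ⊢ P → R
Premise 1: m is divisible by 48 → m is divisible by 24
Premise 2: m is divisible by 24 → m is divisible by 8
Chain the implications: the middle term (m is divisible by 24) links the two.
Conclusion: If m is divisible by 48, then m is divisible by 8.

If m is divisible by 48, then m is divisible by 8.


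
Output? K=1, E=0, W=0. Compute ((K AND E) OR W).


K AND E = 1&0 = 0
0 OR 0 = 0

0


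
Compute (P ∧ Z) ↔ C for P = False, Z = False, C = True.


P = False, Z = False, C = True
Step 1: P ∧ Z = False AND False = False
Step 2: (False) ↔ C: true when both sides have same truth value.
Result: False ↔ True = False

False


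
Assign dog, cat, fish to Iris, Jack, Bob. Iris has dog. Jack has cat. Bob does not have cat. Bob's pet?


From clues:
  Jack → cat
  Iris → dog
By elimination, Bob gets the remaining.

fish


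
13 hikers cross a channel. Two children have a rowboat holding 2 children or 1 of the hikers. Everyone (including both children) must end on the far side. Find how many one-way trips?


Per crossing of one of the hikers: children→, one←, one of the hikers→, one← = 4 trips
13 × 4 = 52, + 1 final children→ = 53
Minimum trips = 53

53


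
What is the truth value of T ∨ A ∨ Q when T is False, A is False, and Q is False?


T = False, A = False, Q = False
Step 1: T ∨ A = False OR False = False
Step 2: False ∨ Q = False OR False = False
OR is true when at least one operand is true.

False


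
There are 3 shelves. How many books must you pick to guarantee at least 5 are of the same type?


Pigeonhole: to guarantee k in one of n categories, need (k-1)×n + 1.
k = 5, n = 3
Minimum = (5-1) × 3 + 1 = 4 × 3 + 1

13


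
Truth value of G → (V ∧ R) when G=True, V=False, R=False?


G = True, V = False, R = False
Expression: G → (V ∧ R)
Step 1: V ∧ R = False AND False = False
Step 2: G → (False) = True → False = False

False


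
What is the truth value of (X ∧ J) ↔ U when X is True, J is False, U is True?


X = True, J = False, U = True
Step 1: X ∧ J = True AND False = False
Step 2: (False) ↔ U: true when both sides have same truth value.
Result: False ↔ True = False

False


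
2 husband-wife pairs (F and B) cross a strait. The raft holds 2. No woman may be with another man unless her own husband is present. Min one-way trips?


Label couples F and B.
1. WF+WB → (far: WF,WB; near: HF,HB)
2. WF ←   (far: WB; near: HF,HB,WF)
3. HF+HB → (far: HF,HB,WB; near: WF)
4. HF ←   (far: HB,WB; near: HF,WF)  — HF returns, since WF is alone on near bank
5. HF+WF → (far: all four; near: empty)
Every state respects the constraint.
Minimum trips = 5

5


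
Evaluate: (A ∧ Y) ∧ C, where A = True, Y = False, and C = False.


A = True, Y = False, C = False
Step 1: A ∧ Y = True AND False = False
Step 2: False ∧ C = False AND False = False
AND is true only when ALL operands are true.

False


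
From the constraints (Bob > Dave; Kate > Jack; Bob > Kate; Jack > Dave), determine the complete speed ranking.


Constraints: Bob > Dave; Kate > Jack; Bob > Kate; Jack > Dave
Method: at each step, the next-highest is the one remaining person who never appears on the smaller side of a constraint between remaining people.
  Step 1: remaining {Kate, Dave, Jack, Bob}; on the smaller side: {Kate, Dave, Jack} → Bob is next (Bob > Dave; Bob > Kate).
  Step 2: remaining {Kate, Dave, Jack}; on the smaller side: {Dave, Jack} → Kate is next (Kate > Jack).
  Step 3: remaining {Dave, Jack}; on the smaller side: {Dave} → Jack is next (Jack > Dave).
  Step 4: only Dave remains → lowest.
Final ranking (highest to lowest):

Bob > Kate > Jack > Dave


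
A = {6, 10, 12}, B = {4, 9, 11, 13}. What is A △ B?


A = {6, 10, 12}
B = {4, 9, 11, 13}
Operation: symmetric difference
In A only: [6, 10, 12], in B only: [4, 9, 11, 13]

{4, 6, 9, 10, 11, 12, 13}


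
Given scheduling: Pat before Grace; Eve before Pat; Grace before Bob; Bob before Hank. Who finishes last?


Constraints: Pat before Grace; Eve before Pat; Grace before Bob; Bob before Hank
The last task can have nothing scheduled after it, so it must never appear on the left of a 'before'.
Tasks appearing before some other task: Pat, Eve, Grace, Bob.
The only task not in that list is Hank → it is last.

Hank


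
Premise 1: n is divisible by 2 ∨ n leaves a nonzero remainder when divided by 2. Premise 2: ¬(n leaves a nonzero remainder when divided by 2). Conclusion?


Disjunctive syllogism: P ∨ Q, ¬P ⊢ Q
Disjunction: n is divisible by 2 ∨ n leaves a nonzero remainder when divided by 2
We know it is not the case that n leaves a nonzero remainder when divided by 2.
By disjunctive syllogism, the other disjunct must be true.

n is divisible by 2
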